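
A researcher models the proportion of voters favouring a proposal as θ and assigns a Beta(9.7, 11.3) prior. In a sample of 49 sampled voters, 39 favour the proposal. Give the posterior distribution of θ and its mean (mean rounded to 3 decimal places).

Posterior: Beta(48.7, 21.3); mean ≈ 0.696

The binomial likelihood is conjugate to the Beta prior: with 39 successes and 10 failures, the posterior is Beta(9.7+39, 11.3+10) = Beta(48.7, 21.3).
E[θ | data] = 48.7/(48.7+21.3) = 0.696.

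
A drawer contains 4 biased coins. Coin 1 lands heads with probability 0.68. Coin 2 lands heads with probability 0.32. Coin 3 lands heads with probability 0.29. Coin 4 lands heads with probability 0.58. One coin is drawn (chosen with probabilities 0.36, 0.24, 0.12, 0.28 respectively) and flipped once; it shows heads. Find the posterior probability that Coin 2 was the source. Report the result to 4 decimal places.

Posterior probability ≈ 0.1480

P(heads|C1) = 0.68; P(heads|C2) = 0.32; P(heads|C3) = 0.29; P(heads|C4) = 0.58.
Prior × likelihood for each source: 0.36·0.68=0.2448, 0.24·0.32=0.07680, 0.12·0.29=0.03480, 0.28·0.58=0.1624. Summing gives P(heads) = 0.51880.
P(Coin 2 | heads) = 0.07680 / 0.51880 = 0.1480.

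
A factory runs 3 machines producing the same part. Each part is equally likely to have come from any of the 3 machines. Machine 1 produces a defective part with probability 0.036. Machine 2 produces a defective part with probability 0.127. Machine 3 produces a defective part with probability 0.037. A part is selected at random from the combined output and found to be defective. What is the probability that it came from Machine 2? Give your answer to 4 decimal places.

Posterior probability ≈ 0.6350

P(defective|M1) = 0.036; P(defective|M2) = 0.127; P(defective|M3) = 0.037.
Prior × likelihood for each source: 0.333333·0.036=0.01200, 0.333333·0.127=0.04233, 0.333333·0.037=0.01233. Summing gives P(defective) = 0.066667.
P(Machine 2 | defective) = 0.04233 / 0.066667 = 0.6350.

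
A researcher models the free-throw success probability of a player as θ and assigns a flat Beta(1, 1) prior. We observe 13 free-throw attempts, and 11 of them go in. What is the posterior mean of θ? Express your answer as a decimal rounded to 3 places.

Observing 11 successes and 2 failures updates Beta(1, 1) by adding the success and failure counts to the two shape parameters: α = 1+11 = 12, β = 1+2 = 3.
Posterior mean = α/(α+β) = 12/15 = 0.800.

Posterior mean ≈ 0.800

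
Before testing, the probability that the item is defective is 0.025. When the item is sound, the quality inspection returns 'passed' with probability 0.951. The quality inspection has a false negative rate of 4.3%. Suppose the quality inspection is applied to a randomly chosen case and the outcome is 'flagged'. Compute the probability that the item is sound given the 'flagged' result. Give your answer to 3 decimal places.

Let H be the event that the item is defective. P(H) = 0.025, so P(¬H) = 0.975. With E the 'flagged' result, P(E|H) = 0.957 and P(E|¬H) = 0.049.
P(E) = 0.957·0.025 + 0.049·0.975 = 0.023925 + 0.047775 = 0.071700.
By Bayes' theorem, P(H|E) = 0.023925 / 0.071700 = 0.334. Hence P(¬H|E) = 1 − 0.334 = 0.666.

P(¬H | E) ≈ 0.666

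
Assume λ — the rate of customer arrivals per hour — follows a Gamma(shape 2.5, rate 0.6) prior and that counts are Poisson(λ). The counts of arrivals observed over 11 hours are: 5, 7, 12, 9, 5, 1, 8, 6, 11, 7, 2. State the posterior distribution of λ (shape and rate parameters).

The Poisson likelihood adds the total count to the shape and the number of exposure periods to the rate. Here ∑xᵢ = 73 and n = 11, so shape 2.5→75.5 and rate 0.6→11.6.

Posterior: Gamma(shape=75.5, rate=11.6)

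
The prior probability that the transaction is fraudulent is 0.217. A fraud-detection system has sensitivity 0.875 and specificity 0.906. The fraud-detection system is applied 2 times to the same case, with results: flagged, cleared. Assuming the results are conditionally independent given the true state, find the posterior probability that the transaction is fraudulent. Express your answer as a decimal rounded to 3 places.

Posterior P(H) ≈ 0.262

With H the event that the transaction is fraudulent, the joint likelihood of the observed sequence is P(data|H) = 0.875·0.125 = 0.10938 and P(data|¬H) = 0.094·0.906 = 0.085164.
Bayes: P(H|data) = 0.217·0.10938 / (0.217·0.10938 + 0.783·0.085164) = 0.023734/0.090418 = 0.2625.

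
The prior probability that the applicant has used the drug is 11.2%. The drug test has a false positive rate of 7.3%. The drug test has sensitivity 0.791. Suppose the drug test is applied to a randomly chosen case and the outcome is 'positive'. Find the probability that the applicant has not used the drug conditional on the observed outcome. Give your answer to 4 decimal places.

P(¬H | E) ≈ 0.4225

Let H be the event that the applicant has used the drug. P(H) = 0.112, so P(¬H) = 0.888. With E the 'positive' result, P(E|H) = 0.791 and P(E|¬H) = 0.073.
P(E) = 0.791·0.112 + 0.073·0.888 = 0.088592 + 0.064824 = 0.15342.
By Bayes' theorem, P(H|E) = 0.088592 / 0.15342 = 0.5775. Hence P(¬H|E) = 1 − 0.5775 = 0.4225.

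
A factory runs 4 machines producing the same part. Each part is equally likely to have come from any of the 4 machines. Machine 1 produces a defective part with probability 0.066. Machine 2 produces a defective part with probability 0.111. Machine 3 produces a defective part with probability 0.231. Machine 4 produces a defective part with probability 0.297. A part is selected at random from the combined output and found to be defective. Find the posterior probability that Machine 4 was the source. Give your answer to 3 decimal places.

P(defective|M1) = 0.066; P(defective|M2) = 0.111; P(defective|M3) = 0.231; P(defective|M4) = 0.297.
Prior × likelihood for each source: 0.25·0.066=0.01650, 0.25·0.111=0.02775, 0.25·0.231=0.05775, 0.25·0.297=0.07425. Summing gives P(defective) = 0.17625.
P(Machine 4 | defective) = 0.07425 / 0.17625 = 0.421.

Posterior probability ≈ 0.421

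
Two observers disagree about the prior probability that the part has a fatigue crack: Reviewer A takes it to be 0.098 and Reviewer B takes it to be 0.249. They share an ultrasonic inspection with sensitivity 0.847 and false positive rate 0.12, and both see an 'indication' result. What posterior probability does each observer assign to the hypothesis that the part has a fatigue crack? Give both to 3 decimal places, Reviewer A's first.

P('+'|H) = 0.847, P('+'|¬H) = 0.12.
Reviewer A: numerator 0.847·0.098 = 0.083006; evidence = 0.083006+0.12·0.902 = 0.19125; posterior = 0.434.
Reviewer B: numerator 0.847·0.249 = 0.21090; evidence = 0.21090+0.12·0.751 = 0.30102; posterior = 0.701.

Reviewer A: 0.434; Reviewer B: 0.701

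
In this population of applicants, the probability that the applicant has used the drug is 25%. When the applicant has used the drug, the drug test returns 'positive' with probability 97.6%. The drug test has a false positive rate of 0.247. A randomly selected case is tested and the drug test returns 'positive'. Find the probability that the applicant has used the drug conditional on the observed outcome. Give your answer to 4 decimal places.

Write H for 'the applicant has used the drug'. Prior odds H:¬H = 0.25/0.75 = 0.33333. For the 'positive' outcome, the likelihood ratio is 0.976/0.247 = 3.9514.
Posterior odds = 0.33333 × 3.9514 = 1.3171, so P(H|E) = 1.3171/(1+1.3171) = 0.5684.

P(H | E) ≈ 0.5684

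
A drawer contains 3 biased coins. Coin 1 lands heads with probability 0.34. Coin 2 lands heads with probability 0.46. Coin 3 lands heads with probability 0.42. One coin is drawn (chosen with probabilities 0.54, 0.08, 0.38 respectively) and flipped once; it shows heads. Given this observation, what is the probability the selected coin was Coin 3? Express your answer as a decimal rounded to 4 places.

Tabulate prior·likelihood by source: [1] prior 0.54, lik 0.34, product 0.1836; [2] prior 0.08, lik 0.46, product 0.03680; [3] prior 0.38, lik 0.42, product 0.1596.
Normalizing constant = 0.38000; the posterior for Coin 3 is its product over the sum, 0.1596/0.38000 = 0.4200.

Posterior probability ≈ 0.4200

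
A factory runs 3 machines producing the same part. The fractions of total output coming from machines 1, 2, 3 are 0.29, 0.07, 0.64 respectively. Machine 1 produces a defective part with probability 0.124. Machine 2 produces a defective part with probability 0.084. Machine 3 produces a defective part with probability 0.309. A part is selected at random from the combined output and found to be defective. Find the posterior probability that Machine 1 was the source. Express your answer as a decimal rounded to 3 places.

Posterior probability ≈ 0.150

Tabulate prior·likelihood by source: [1] prior 0.29, lik 0.124, product 0.03596; [2] prior 0.07, lik 0.084, product 0.005880; [3] prior 0.64, lik 0.309, product 0.1978.
Normalizing constant = 0.23960; the posterior for Machine 1 is its product over the sum, 0.03596/0.23960 = 0.150.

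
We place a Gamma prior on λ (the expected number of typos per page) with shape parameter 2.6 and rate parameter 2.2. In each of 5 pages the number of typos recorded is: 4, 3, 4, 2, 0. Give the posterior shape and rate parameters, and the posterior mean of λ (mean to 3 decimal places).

Total count ∑xᵢ = 13 over n = 5 pages.
Gamma is conjugate to the Poisson likelihood: posterior is Gamma(shape = 2.6+13 = 15.6, rate = 2.2+5 = 7.2).
E[λ | data] = 15.6/7.2 = 2.167.

Posterior: Gamma(shape=15.6, rate=7.2); mean ≈ 2.167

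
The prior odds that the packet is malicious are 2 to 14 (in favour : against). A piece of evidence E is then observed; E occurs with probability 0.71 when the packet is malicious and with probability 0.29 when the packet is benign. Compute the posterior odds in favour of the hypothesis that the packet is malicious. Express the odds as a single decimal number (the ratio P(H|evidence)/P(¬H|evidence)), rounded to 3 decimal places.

Posterior odds ≈ 0.350

Prior odds = 2/14 = 0.14286.
Likelihood ratio for E = 0.71/0.29 = 2.4483.
Posterior odds = prior odds × LR = 0.34975.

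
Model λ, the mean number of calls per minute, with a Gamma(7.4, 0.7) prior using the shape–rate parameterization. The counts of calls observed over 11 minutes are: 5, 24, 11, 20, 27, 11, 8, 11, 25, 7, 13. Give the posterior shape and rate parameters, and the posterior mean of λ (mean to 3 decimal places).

Posterior: Gamma(shape=169.4, rate=11.7); mean ≈ 14.479

Total count ∑xᵢ = 162 over n = 11 minutes.
Gamma is conjugate to the Poisson likelihood: posterior is Gamma(shape = 7.4+162 = 169.4, rate = 0.7+11 = 11.7).
Posterior mean = shape/rate = 169.4/11.7 = 14.479.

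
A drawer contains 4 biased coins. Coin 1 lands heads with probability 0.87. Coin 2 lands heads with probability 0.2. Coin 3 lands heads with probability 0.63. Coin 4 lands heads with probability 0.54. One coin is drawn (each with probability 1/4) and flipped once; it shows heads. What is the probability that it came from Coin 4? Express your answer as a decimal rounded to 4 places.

Tabulate prior·likelihood by source: [1] prior 0.25, lik 0.87, product 0.2175; [2] prior 0.25, lik 0.2, product 0.05000; [3] prior 0.25, lik 0.63, product 0.1575; [4] prior 0.25, lik 0.54, product 0.1350.
Normalizing constant = 0.56000; the posterior for Coin 4 is its product over the sum, 0.1350/0.56000 = 0.2411.

Posterior probability ≈ 0.2411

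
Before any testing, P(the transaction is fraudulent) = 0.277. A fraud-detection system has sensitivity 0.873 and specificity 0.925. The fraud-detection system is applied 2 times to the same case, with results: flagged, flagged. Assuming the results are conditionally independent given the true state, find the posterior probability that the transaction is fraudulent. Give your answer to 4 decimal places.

Posterior P(H) ≈ 0.9811

With H the event that the transaction is fraudulent, the joint likelihood of the observed sequence is P(data|H) = 0.873·0.873 = 0.76213 and P(data|¬H) = 0.075·0.075 = 0.0056250.
Bayes: P(H|data) = 0.277·0.76213 / (0.277·0.76213 + 0.723·0.0056250) = 0.21111/0.21518 = 0.9811.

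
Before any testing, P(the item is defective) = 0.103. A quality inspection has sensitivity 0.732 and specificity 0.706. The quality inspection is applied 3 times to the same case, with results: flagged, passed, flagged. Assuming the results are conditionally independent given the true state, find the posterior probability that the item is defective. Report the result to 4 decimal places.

Posterior P(H) ≈ 0.2127

With H the event that the item is defective, the joint likelihood of the observed sequence is P(data|H) = 0.732·0.268·0.732 = 0.14360 and P(data|¬H) = 0.294·0.706·0.294 = 0.061024.
Bayes: P(H|data) = 0.103·0.14360 / (0.103·0.14360 + 0.897·0.061024) = 0.014791/0.069529 = 0.2127.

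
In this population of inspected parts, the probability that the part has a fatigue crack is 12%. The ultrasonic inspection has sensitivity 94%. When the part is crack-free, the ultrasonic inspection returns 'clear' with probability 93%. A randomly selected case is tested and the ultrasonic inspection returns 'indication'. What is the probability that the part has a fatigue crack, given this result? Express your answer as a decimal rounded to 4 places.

P(H | E) ≈ 0.6468

Write H for 'the part has a fatigue crack'. Prior odds H:¬H = 0.12/0.88 = 0.13636. For the 'indication' outcome, the likelihood ratio is 0.94/0.07 = 13.429.
Posterior odds = 0.13636 × 13.429 = 1.8312, so P(H|E) = 1.8312/(1+1.8312) = 0.6468.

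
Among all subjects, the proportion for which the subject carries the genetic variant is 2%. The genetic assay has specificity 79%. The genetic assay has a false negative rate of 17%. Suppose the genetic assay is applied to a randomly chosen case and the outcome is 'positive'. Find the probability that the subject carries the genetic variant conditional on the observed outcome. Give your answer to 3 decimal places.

Write H for 'the subject carries the genetic variant'. Prior odds H:¬H = 0.02/0.98 = 0.020408. For the 'positive' outcome, the likelihood ratio is 0.83/0.21 = 3.9524.
Posterior odds = 0.020408 × 3.9524 = 0.080661, so P(H|E) = 0.080661/(1+0.080661) = 0.075.

P(H | E) ≈ 0.075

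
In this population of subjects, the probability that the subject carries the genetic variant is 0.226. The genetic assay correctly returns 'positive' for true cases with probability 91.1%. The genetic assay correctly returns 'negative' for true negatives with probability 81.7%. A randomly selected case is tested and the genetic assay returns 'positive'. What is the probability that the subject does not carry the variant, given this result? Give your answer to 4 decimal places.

P(¬H | E) ≈ 0.4076

Let H be the event that the subject carries the genetic variant. P(H) = 0.226, so P(¬H) = 0.774. With E the 'positive' result, P(E|H) = 0.911 and P(E|¬H) = 0.183.
P(E) = 0.911·0.226 + 0.183·0.774 = 0.20589 + 0.14164 = 0.34753.
By Bayes' theorem, P(H|E) = 0.20589 / 0.34753 = 0.5924. Hence P(¬H|E) = 1 − 0.5924 = 0.4076.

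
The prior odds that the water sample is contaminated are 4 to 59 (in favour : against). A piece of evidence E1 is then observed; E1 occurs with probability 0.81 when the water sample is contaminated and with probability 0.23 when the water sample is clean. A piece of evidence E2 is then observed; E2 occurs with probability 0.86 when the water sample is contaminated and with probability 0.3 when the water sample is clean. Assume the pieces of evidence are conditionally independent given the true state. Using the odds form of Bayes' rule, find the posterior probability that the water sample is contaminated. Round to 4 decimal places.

Prior odds = 4/59 = 0.067797.
Likelihood ratio for E1 = 0.81/0.23 = 3.5217.
Likelihood ratio for E2 = 0.86/0.3 = 2.8667.
Posterior odds = prior odds × LR₁ × LR₂ = 0.68445.
Posterior probability = odds/(1+odds) = 0.68445/1.6845 = 0.4063.

Posterior probability ≈ 0.4063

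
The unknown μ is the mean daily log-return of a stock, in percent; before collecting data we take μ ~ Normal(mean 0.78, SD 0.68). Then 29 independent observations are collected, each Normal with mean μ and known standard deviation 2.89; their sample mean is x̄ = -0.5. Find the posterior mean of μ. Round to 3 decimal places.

With known σ, the Normal prior is conjugate. Weight on the data is w = (n/σ²)/(n/σ² + 1/τ₀²) = 3.47218/(3.47218+2.16263) = 0.61620.
Posterior mean = w·x̄ + (1−w)·μ₀ = 0.61620·-0.5 + 0.38380·0.78 = -0.009.

Posterior mean ≈ -0.009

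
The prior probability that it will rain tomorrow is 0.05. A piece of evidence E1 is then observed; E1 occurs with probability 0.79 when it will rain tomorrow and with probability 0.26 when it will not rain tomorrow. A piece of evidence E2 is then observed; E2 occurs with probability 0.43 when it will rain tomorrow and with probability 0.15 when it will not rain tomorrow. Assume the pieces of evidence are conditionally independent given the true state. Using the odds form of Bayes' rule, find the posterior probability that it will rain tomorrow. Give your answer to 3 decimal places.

Posterior probability ≈ 0.314

Prior odds = 0.05/(1−0.05) = 0.052632.
Likelihood ratio for E1 = 0.79/0.26 = 3.0385.
Likelihood ratio for E2 = 0.43/0.15 = 2.8667.
Posterior odds = prior odds × LR₁ × LR₂ = 0.45843.
Posterior probability = odds/(1+odds) = 0.45843/1.4584 = 0.314.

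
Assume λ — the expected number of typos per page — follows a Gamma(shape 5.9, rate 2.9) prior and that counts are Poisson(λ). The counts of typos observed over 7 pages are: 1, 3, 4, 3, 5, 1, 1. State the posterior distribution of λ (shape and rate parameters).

Posterior: Gamma(shape=23.9, rate=9.9)

Total count ∑xᵢ = 18 over n = 7 pages.
Gamma is conjugate to the Poisson likelihood: posterior is Gamma(shape = 5.9+18 = 23.9, rate = 2.9+7 = 9.9).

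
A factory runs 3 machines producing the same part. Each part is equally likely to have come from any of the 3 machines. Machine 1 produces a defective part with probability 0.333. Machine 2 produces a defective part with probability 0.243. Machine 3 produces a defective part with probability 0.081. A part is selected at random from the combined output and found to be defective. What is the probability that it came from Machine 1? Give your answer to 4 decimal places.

Posterior probability ≈ 0.5068

P(defective|M1) = 0.333; P(defective|M2) = 0.243; P(defective|M3) = 0.081.
Prior × likelihood for each source: 0.333333·0.333=0.1110, 0.333333·0.243=0.08100, 0.333333·0.081=0.02700. Summing gives P(defective) = 0.21900.
P(Machine 1 | defective) = 0.1110 / 0.21900 = 0.5068.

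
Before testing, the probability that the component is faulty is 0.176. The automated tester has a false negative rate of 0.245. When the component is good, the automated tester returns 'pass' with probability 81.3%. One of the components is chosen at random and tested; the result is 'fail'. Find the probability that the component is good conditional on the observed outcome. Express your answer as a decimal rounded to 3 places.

Write H for 'the component is faulty'. Prior odds H:¬H = 0.176/0.824 = 0.21359. For the 'fail' outcome, the likelihood ratio is 0.755/0.187 = 4.0374.
Posterior odds = 0.21359 × 4.0374 = 0.86236, so P(H|E) = 0.86236/(1+0.86236) = 0.463. Then P(¬H|E) = 1 − 0.463 = 0.537.

P(¬H | E) ≈ 0.537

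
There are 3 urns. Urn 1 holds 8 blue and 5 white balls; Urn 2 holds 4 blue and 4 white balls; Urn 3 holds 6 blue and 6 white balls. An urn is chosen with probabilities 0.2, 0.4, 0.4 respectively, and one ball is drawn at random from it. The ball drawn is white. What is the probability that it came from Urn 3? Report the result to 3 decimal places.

Posterior probability ≈ 0.419

P(white|Urn 1) = 0.3846; P(white|Urn 2) = 0.5; P(white|Urn 3) = 0.5.
Prior × likelihood for each source: 0.2·0.3846=0.07692, 0.4·0.5=0.2000, 0.4·0.5=0.2000. Summing gives P(white) = 0.47692.
P(Urn 3 | white) = 0.2000 / 0.47692 = 0.419.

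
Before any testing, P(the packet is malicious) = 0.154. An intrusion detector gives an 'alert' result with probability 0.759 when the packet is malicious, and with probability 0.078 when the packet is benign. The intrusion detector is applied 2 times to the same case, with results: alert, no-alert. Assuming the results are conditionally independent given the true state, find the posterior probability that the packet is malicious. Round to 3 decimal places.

Posterior P(H) ≈ 0.316

With H the event that the packet is malicious, the joint likelihood of the observed sequence is P(data|H) = 0.759·0.241 = 0.18292 and P(data|¬H) = 0.078·0.922 = 0.071916.
Bayes: P(H|data) = 0.154·0.18292 / (0.154·0.18292 + 0.846·0.071916) = 0.028170/0.089010 = 0.3165.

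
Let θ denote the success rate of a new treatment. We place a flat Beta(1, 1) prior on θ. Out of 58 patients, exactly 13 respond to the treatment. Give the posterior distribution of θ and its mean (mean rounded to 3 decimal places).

Posterior: Beta(14, 46); mean ≈ 0.233

Observing 13 successes and 45 failures updates Beta(1, 1) by adding the success and failure counts to the two shape parameters: α = 1+13 = 14, β = 1+45 = 46.
Posterior mean = α/(α+β) = 14/60 = 0.233.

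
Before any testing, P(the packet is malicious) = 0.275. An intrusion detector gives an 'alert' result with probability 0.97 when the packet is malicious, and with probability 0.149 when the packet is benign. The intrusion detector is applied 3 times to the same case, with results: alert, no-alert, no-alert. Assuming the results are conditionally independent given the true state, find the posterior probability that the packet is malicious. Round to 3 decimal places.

Posterior P(H) ≈ 0.003

With H the event that the packet is malicious, the joint likelihood of the observed sequence is P(data|H) = 0.97·0.03·0.03 = 0.00087300 and P(data|¬H) = 0.149·0.851·0.851 = 0.10791.
Bayes: P(H|data) = 0.275·0.00087300 / (0.275·0.00087300 + 0.725·0.10791) = 0.00024007/0.078472 = 0.0031.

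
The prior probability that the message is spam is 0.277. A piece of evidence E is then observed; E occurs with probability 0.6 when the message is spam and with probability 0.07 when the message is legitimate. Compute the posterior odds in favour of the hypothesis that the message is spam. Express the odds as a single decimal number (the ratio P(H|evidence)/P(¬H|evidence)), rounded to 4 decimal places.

Prior odds = 0.277/(1−0.277) = 0.38313. In log-odds, ln(0.38313) = -0.95939.
Add log likelihood ratio: ln(8.5714) = 2.1484.
Posterior log-odds = 1.1890, so posterior odds = exp(1.1890) = 3.2839.

Posterior odds ≈ 3.2839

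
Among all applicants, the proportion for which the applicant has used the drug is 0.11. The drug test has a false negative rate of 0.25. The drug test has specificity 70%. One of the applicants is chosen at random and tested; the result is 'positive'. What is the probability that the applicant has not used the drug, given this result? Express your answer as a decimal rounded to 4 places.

Let H be the event that the applicant has used the drug. P(H) = 0.11, so P(¬H) = 0.89. With E the 'positive' result, P(E|H) = 0.75 and P(E|¬H) = 0.3.
P(E) = 0.75·0.11 + 0.3·0.89 = 0.082500 + 0.26700 = 0.34950.
By Bayes' theorem, P(H|E) = 0.082500 / 0.34950 = 0.2361. Hence P(¬H|E) = 1 − 0.2361 = 0.7639.

P(¬H | E) ≈ 0.7639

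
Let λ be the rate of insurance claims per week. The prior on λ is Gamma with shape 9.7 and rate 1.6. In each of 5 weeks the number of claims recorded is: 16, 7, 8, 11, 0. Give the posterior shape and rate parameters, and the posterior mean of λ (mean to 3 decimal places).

The Poisson likelihood adds the total count to the shape and the number of exposure periods to the rate. Here ∑xᵢ = 42 and n = 5, so shape 9.7→51.7 and rate 1.6→6.6.
Posterior mean = shape/rate = 51.7/6.6 = 7.833.

Posterior: Gamma(shape=51.7, rate=6.6); mean ≈ 7.833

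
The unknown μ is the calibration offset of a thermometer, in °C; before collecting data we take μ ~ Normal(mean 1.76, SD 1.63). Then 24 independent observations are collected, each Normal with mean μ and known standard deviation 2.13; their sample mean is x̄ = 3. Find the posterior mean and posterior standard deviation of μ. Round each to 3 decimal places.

Posterior mean ≈ 2.918; posterior SD ≈ 0.420

Prior precision 1/τ₀² = 1/1.63² = 0.376378; data precision n/σ² = 24/2.13² = 5.28996.
Posterior precision = 0.376378 + 5.28996 = 5.66633, giving posterior SD = 1/√5.66633 = 0.420.
Posterior mean = (0.376378·1.76 + 5.28996·3) / 5.66633 = 2.918.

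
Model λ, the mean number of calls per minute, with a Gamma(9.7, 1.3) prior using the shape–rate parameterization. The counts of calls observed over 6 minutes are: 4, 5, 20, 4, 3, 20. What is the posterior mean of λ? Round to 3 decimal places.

Posterior mean ≈ 9.000

The Poisson likelihood adds the total count to the shape and the number of exposure periods to the rate. Here ∑xᵢ = 56 and n = 6, so shape 9.7→65.7 and rate 1.3→7.3.
E[λ | data] = 65.7/7.3 = 9.000.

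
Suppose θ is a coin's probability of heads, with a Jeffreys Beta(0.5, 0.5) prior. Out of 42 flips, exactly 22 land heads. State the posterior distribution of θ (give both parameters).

The binomial likelihood is conjugate to the Beta prior: with 22 successes and 20 failures, the posterior is Beta(0.5+22, 0.5+20) = Beta(22.5, 20.5).

Posterior: Beta(22.5, 20.5)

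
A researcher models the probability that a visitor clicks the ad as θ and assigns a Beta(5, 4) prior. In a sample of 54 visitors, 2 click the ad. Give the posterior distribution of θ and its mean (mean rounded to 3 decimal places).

Observing 2 successes and 52 failures updates Beta(5, 4) by adding the success and failure counts to the two shape parameters: α = 5+2 = 7, β = 4+52 = 56.
E[θ | data] = 7/(7+56) = 0.111.

Posterior: Beta(7, 56); mean ≈ 0.111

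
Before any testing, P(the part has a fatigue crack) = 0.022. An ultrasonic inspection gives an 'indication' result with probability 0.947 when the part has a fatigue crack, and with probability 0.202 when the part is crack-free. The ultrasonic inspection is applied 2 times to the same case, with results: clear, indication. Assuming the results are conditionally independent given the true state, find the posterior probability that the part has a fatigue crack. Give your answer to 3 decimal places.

Posterior P(H) ≈ 0.007

Let H be the event that the part has a fatigue crack; start with P(H) = 0.022. P('indication'|H) = 0.947, P('indication'|¬H) = 0.202.
Update on result 1 ('clear'): P(H) ← 0.053·0.0220 / (0.053·0.0220 + 0.798·0.9780) = 0.0011660/0.78161 = 0.0015.
Update on result 2 ('indication'): P(H) ← 0.947·0.0015 / (0.947·0.0015 + 0.202·0.9985) = 0.0014127/0.20311 = 0.0070.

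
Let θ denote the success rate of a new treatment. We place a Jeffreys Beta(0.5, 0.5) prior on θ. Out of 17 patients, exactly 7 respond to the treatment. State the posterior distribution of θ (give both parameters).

The binomial likelihood is conjugate to the Beta prior: with 7 successes and 10 failures, the posterior is Beta(0.5+7, 0.5+10) = Beta(7.5, 10.5).

Posterior: Beta(7.5, 10.5)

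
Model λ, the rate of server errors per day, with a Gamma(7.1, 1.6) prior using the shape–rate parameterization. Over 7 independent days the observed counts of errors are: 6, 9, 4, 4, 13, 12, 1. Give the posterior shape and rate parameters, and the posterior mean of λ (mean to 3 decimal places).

Posterior: Gamma(shape=56.1, rate=8.6); mean ≈ 6.523

Total count ∑xᵢ = 49 over n = 7 days.
Gamma is conjugate to the Poisson likelihood: posterior is Gamma(shape = 7.1+49 = 56.1, rate = 1.6+7 = 8.6).
E[λ | data] = 56.1/8.6 = 6.523.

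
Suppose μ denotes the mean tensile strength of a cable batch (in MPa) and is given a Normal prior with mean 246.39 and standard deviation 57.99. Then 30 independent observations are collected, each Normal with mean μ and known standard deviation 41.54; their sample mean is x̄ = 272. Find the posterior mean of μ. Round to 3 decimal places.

Prior precision 1/τ₀² = 1/57.99² = 0.00029737; data precision n/σ² = 30/41.54² = 0.0173855.
Posterior precision = 0.00029737 + 0.0173855 = 0.0176829.
Posterior mean = (0.00029737·246.39 + 0.0173855·272) / 0.0176829 = 271.569.

Posterior mean ≈ 271.569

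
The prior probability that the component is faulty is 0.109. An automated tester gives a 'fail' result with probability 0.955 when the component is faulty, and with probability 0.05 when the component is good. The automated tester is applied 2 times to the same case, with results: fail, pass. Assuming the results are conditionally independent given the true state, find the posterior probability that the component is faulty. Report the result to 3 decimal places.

With H the event that the component is faulty, the joint likelihood of the observed sequence is P(data|H) = 0.955·0.045 = 0.042975 and P(data|¬H) = 0.05·0.95 = 0.047500.
Bayes: P(H|data) = 0.109·0.042975 / (0.109·0.042975 + 0.891·0.047500) = 0.0046843/0.047007 = 0.0997.

Posterior P(H) ≈ 0.100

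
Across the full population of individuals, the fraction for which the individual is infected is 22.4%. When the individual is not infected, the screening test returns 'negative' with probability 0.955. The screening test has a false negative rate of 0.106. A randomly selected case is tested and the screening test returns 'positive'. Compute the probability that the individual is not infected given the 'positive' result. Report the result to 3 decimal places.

P(¬H | E) ≈ 0.148

Let H be the event that the individual is infected. P(H) = 0.224, so P(¬H) = 0.776. With E the 'positive' result, P(E|H) = 0.894 and P(E|¬H) = 0.045.
P(E) = 0.894·0.224 + 0.045·0.776 = 0.20026 + 0.034920 = 0.23518.
By Bayes' theorem, P(H|E) = 0.20026 / 0.23518 = 0.852. Hence P(¬H|E) = 1 − 0.852 = 0.148.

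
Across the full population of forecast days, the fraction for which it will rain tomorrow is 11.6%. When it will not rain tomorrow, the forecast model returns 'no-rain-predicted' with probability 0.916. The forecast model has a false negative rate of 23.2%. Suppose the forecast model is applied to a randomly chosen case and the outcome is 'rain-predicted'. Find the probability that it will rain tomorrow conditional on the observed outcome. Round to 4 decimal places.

Let H be the event that it will rain tomorrow. P(H) = 0.116, so P(¬H) = 0.884. With E the 'rain-predicted' result, P(E|H) = 0.768 and P(E|¬H) = 0.084.
P(E) = 0.768·0.116 + 0.084·0.884 = 0.089088 + 0.074256 = 0.16334.
By Bayes' theorem, P(H|E) = 0.089088 / 0.16334 = 0.5454.

P(H | E) ≈ 0.5454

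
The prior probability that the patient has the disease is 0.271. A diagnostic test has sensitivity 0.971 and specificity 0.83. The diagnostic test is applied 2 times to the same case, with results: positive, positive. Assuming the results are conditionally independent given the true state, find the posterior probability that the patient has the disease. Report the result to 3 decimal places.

Let H be the event that the patient has the disease; start with P(H) = 0.271. P('positive'|H) = 0.971, P('positive'|¬H) = 0.17.
Update on result 1 ('positive'): P(H) ← 0.971·0.2710 / (0.971·0.2710 + 0.17·0.7290) = 0.26314/0.38707 = 0.6798.
Update on result 2 ('positive'): P(H) ← 0.971·0.6798 / (0.971·0.6798 + 0.17·0.3202) = 0.66011/0.71454 = 0.9238.

Posterior P(H) ≈ 0.924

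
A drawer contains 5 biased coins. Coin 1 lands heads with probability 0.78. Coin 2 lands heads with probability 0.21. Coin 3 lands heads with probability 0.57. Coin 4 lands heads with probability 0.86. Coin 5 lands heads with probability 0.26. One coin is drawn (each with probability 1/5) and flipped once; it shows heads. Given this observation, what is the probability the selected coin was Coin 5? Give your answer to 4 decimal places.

Tabulate prior·likelihood by source: [1] prior 0.2, lik 0.78, product 0.1560; [2] prior 0.2, lik 0.21, product 0.04200; [3] prior 0.2, lik 0.57, product 0.1140; [4] prior 0.2, lik 0.86, product 0.1720; [5] prior 0.2, lik 0.26, product 0.05200.
Normalizing constant = 0.53600; the posterior for Coin 5 is its product over the sum, 0.05200/0.53600 = 0.0970.

Posterior probability ≈ 0.0970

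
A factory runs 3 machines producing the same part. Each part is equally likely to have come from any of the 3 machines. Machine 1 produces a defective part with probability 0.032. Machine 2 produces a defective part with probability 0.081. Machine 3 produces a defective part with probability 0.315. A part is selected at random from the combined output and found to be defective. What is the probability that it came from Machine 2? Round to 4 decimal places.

Posterior probability ≈ 0.1893

Tabulate prior·likelihood by source: [1] prior 0.333333, lik 0.032, product 0.01067; [2] prior 0.333333, lik 0.081, product 0.02700; [3] prior 0.333333, lik 0.315, product 0.1050.
Normalizing constant = 0.14267; the posterior for Machine 2 is its product over the sum, 0.02700/0.14267 = 0.1893.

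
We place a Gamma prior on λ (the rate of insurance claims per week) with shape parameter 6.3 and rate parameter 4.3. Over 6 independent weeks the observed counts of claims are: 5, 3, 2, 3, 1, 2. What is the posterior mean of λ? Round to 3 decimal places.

The Poisson likelihood adds the total count to the shape and the number of exposure periods to the rate. Here ∑xᵢ = 16 and n = 6, so shape 6.3→22.3 and rate 4.3→10.3.
E[λ | data] = 22.3/10.3 = 2.165.

Posterior mean ≈ 2.165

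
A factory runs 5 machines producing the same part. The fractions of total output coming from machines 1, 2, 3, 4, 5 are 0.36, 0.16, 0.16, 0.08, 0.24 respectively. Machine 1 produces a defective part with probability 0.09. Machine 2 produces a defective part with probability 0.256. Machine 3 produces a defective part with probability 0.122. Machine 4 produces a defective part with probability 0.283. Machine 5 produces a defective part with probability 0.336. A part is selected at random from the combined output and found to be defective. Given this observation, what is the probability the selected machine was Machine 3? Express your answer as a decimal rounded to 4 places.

Posterior probability ≈ 0.0995

P(defective|M1) = 0.09; P(defective|M2) = 0.256; P(defective|M3) = 0.122; P(defective|M4) = 0.283; P(defective|M5) = 0.336.
Prior × likelihood for each source: 0.36·0.09=0.03240, 0.16·0.256=0.04096, 0.16·0.122=0.01952, 0.08·0.283=0.02264, 0.24·0.336=0.08064. Summing gives P(defective) = 0.19616.
P(Machine 3 | defective) = 0.01952 / 0.19616 = 0.0995.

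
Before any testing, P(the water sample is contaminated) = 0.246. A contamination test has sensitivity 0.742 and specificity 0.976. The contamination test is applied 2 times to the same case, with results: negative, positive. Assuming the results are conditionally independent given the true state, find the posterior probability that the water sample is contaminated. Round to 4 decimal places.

Posterior P(H) ≈ 0.7273

With H the event that the water sample is contaminated, the joint likelihood of the observed sequence is P(data|H) = 0.258·0.742 = 0.19144 and P(data|¬H) = 0.976·0.024 = 0.023424.
Bayes: P(H|data) = 0.246·0.19144 / (0.246·0.19144 + 0.754·0.023424) = 0.047093/0.064755 = 0.7273.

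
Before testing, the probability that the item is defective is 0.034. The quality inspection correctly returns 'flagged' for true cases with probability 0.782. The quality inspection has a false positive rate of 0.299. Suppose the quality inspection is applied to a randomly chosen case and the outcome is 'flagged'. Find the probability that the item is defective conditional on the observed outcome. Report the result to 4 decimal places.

P(H | E) ≈ 0.0843

Let H be the event that the item is defective. P(H) = 0.034, so P(¬H) = 0.966. With E the 'flagged' result, P(E|H) = 0.782 and P(E|¬H) = 0.299.
P(E) = 0.782·0.034 + 0.299·0.966 = 0.026588 + 0.28883 = 0.31542.
By Bayes' theorem, P(H|E) = 0.026588 / 0.31542 = 0.0843.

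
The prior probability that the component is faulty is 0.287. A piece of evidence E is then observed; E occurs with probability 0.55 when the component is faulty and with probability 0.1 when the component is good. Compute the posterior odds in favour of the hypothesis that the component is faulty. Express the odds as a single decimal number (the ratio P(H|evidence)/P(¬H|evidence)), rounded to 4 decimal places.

Prior odds = 0.287/(1−0.287) = 0.40252.
Likelihood ratio for E = 0.55/0.1 = 5.5000.
Posterior odds = prior odds × LR = 2.2139.

Posterior odds ≈ 2.2139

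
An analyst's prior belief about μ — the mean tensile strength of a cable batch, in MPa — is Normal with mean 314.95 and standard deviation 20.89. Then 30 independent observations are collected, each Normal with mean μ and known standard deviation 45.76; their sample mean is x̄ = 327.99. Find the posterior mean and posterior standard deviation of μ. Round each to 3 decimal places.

Prior precision 1/τ₀² = 1/20.89² = 0.00229152; data precision n/σ² = 30/45.76² = 0.0143268.
Posterior precision = 0.00229152 + 0.0143268 = 0.0166183, giving posterior SD = 1/√0.0166183 = 7.757.
Posterior mean = (0.00229152·314.95 + 0.0143268·327.99) / 0.0166183 = 326.192.

Posterior mean ≈ 326.192; posterior SD ≈ 7.757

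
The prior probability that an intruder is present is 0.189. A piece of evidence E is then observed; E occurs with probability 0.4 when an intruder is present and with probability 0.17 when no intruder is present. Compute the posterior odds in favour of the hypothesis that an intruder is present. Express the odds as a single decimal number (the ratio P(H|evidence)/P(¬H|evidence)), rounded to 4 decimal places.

Posterior odds ≈ 0.5483

Prior odds = 0.189/(1−0.189) = 0.23305.
Likelihood ratio for E = 0.4/0.17 = 2.3529.
Posterior odds = prior odds × LR = 0.54834.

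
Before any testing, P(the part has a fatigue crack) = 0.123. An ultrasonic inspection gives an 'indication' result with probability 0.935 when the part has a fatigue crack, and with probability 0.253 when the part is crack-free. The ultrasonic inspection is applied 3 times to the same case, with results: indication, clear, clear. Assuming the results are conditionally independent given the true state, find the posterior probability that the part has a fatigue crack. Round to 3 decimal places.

Let H be the event that the part has a fatigue crack; start with P(H) = 0.123. P('indication'|H) = 0.935, P('indication'|¬H) = 0.253.
Update on result 1 ('indication'): P(H) ← 0.935·0.1230 / (0.935·0.1230 + 0.253·0.8770) = 0.11501/0.33689 = 0.3414.
Update on result 2 ('clear'): P(H) ← 0.065·0.3414 / (0.065·0.3414 + 0.747·0.6586) = 0.022189/0.51418 = 0.0432.
Update on result 3 ('clear'): P(H) ← 0.065·0.0432 / (0.065·0.0432 + 0.747·0.9568) = 0.0028051/0.71757 = 0.0039.

Posterior P(H) ≈ 0.004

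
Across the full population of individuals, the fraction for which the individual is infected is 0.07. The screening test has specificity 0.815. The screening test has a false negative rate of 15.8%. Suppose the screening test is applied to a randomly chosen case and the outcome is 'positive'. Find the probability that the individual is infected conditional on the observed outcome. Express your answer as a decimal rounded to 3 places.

P(H | E) ≈ 0.255

Write H for 'the individual is infected'. Prior odds H:¬H = 0.07/0.93 = 0.075269. For the 'positive' outcome, the likelihood ratio is 0.842/0.185 = 4.5514.
Posterior odds = 0.075269 × 4.5514 = 0.34257, so P(H|E) = 0.34257/(1+0.34257) = 0.255.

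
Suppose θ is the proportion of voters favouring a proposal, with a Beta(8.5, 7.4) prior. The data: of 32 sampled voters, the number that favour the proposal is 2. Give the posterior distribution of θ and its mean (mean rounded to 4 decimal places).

Observing 2 successes and 30 failures updates Beta(8.5, 7.4) by adding the success and failure counts to the two shape parameters: α = 8.5+2 = 10.5, β = 7.4+30 = 37.4.
Posterior mean = α/(α+β) = 10.5/47.9 = 0.2192.

Posterior: Beta(10.5, 37.4); mean ≈ 0.2192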